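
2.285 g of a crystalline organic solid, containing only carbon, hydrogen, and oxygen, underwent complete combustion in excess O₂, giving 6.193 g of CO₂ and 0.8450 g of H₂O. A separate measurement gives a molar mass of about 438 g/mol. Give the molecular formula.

mol C = 6.193 g CO₂ ÷ 44.009 g/mol = 0.14072 mol
mol H = 2 × 0.8450 g H₂O ÷ 18.015 g/mol = 0.093811 mol
mass O = 2.285 − (1.6902 + 0.094561) = 0.50024 g → mol O = 0.50024 ÷ 15.999 = 0.031267 mol
Divide by the smallest (0.031267 mol): C 4.501, H 3.000, O 1.000
Multiplying each by 2 gives whole numbers: C 9.00, H 6.00, O 2.00
Empirical formula: C9H6O2
Empirical-formula mass = 146.14 g/mol; 438 ÷ 146.14 ≈ 3, so the molecular formula is C27H18O6.

C27H18O6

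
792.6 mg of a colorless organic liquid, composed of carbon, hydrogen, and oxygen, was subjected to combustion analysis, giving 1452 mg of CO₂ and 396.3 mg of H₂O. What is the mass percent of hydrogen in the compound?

mol C = 1.452 g CO₂ ÷ 44.009 g/mol = 0.032993 mol
mol H = 2 × 0.3963 g H₂O ÷ 18.015 g/mol = 0.043997 mol
mass O = 0.7926 − (0.39628 + 0.044349) = 0.35197 g → mol O = 0.35197 ÷ 15.999 = 0.021999 mol
mass % H = 0.044349 g ÷ 0.7926 g × 100%

5.60%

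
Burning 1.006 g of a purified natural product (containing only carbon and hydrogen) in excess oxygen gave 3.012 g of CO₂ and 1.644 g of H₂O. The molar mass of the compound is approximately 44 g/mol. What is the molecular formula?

mol C = 3.012 g CO₂ ÷ 44.009 g/mol = 0.068441 mol
mol H = 2 × 1.644 g H₂O ÷ 18.015 g/mol = 0.18251 mol
Divide by the smallest (0.068441 mol): C 1.000, H 2.667
Multiplying each by 3 gives whole numbers: C 3.00, H 8.00
Empirical formula: C3H8
Empirical-formula mass = 44.10 g/mol; 44 ÷ 44.10 ≈ 1, so the molecular formula is C3H8.

C3H8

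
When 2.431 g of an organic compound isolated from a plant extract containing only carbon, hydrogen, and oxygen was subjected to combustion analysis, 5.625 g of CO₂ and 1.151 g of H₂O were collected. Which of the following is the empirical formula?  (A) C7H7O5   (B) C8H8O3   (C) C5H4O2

(B) C8H8O3

mol C = 5.625 g CO₂ ÷ 44.009 g/mol = 0.12781 mol
mol H = 2 × 1.151 g H₂O ÷ 18.015 g/mol = 0.12778 mol
mass O = 2.431 − (1.5352 + 0.12880) = 0.76701 g → mol O = 0.76701 ÷ 15.999 = 0.047941 mol
Divide by the smallest (0.047941 mol): C 2.666, H 2.665, O 1.000
Multiplying each by 3 gives whole numbers: C 8.00, H 8.00, O 3.00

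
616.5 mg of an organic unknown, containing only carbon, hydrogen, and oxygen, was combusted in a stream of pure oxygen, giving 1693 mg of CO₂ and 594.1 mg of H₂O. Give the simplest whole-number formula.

mol C = 1.693 g CO₂ ÷ 44.009 g/mol = 0.038469 mol
mol H = 2 × 0.5941 g H₂O ÷ 18.015 g/mol = 0.065956 mol
mass O = 0.6165 − (0.46206 + 0.066484) = 0.087960 g → mol O = 0.087960 ÷ 15.999 = 0.0054979 mol
Divide by the smallest (0.0054979 mol): C 6.997, H 11.997, O 1.000

C7H12O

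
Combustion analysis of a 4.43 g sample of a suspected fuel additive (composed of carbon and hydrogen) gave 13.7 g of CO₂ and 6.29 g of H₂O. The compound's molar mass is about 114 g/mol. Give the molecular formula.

mol C = 13.7 g CO₂ ÷ 44.009 g/mol = 0.3113 mol
mol H = 2 × 6.29 g H₂O ÷ 18.015 g/mol = 0.6983 mol
Divide by the smallest (0.3113 mol): C 1.000, H 2.243
Multiplying each by 4 gives whole numbers: C 4.00, H 8.97
Empirical formula: C4H9
Empirical-formula mass = 57.12 g/mol; 114 ÷ 57.12 ≈ 2, so the molecular formula is C8H18.

C8H18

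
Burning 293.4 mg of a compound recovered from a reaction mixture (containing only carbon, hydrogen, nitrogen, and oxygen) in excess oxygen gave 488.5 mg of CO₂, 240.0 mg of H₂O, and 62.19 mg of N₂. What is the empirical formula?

C5H12N2O2

mol C = 0.4885 g CO₂ ÷ 44.009 g/mol = 0.011100 mol
mol H = 2 × 0.2400 g H₂O ÷ 18.015 g/mol = 0.026644 mol
mol N = 2 × 0.06219 g N₂ ÷ 28.014 g/mol = 0.0044399 mol
mass O = 0.2934 − (0.13332 + 0.026858 + 0.062190) = 0.071030 g → mol O = 0.071030 ÷ 15.999 = 0.0044397 mol
Divide by the smallest (0.0044397 mol): C 2.500, H 6.001, N 1.000, O 1.000
Multiplying each by 2 gives whole numbers: C 5.00, H 12.00, N 2.00, O 2.00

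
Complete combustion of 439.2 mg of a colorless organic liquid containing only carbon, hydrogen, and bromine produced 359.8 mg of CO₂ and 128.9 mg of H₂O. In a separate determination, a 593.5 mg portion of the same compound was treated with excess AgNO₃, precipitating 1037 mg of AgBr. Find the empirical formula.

mol C = 0.3598 g CO₂ ÷ 44.009 g/mol = 0.0081756 mol
mol H = 2 × 0.1289 g H₂O ÷ 18.015 g/mol = 0.014310 mol
From the AgBr data: mol Br per gram of compound = (1.037 ÷ 187.772) ÷ 0.5935 = 0.0093052 mol/g, so in the 0.4392 g combustion sample mol Br = 0.0040869 mol
Divide by the smallest (0.0040869 mol): C 2.000, H 3.502, Br 1.000
Multiplying each by 2 gives whole numbers: C 4.00, H 7.00, Br 2.00

C4H7Br2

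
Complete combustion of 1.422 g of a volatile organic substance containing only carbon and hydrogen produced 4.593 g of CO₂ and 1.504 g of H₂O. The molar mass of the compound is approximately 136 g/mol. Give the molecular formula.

mol C = 4.593 g CO₂ ÷ 44.009 g/mol = 0.10437 mol
mol H = 2 × 1.504 g H₂O ÷ 18.015 g/mol = 0.16697 mol
Divide by the smallest (0.10437 mol): C 1.000, H 1.600
Multiplying each by 5 gives whole numbers: C 5.00, H 8.00
Empirical formula: C5H8
Empirical-formula mass = 68.12 g/mol; 136 ÷ 68.12 ≈ 2, so the molecular formula is C10H16.

C10H16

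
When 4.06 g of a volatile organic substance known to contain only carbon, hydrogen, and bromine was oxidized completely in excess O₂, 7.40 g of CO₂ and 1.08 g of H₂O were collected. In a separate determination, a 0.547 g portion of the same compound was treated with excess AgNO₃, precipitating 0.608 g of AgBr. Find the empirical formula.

C7H5Br

mol C = 7.40 g CO₂ ÷ 44.009 g/mol = 0.1681 mol
mol H = 2 × 1.08 g H₂O ÷ 18.015 g/mol = 0.1199 mol
From the AgBr data: mol Br per gram of compound = (0.608 ÷ 187.772) ÷ 0.547 = 0.005920 mol/g, so in the 4.06 g combustion sample mol Br = 0.02403 mol
Divide by the smallest (0.02403 mol): C 6.996, H 4.989, Br 1.000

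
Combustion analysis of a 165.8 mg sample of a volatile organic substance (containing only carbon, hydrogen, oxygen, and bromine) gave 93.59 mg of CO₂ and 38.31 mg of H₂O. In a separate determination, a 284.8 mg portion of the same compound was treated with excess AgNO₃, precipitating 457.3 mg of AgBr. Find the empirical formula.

C3H6Br2O2

mol C = 0.09359 g CO₂ ÷ 44.009 g/mol = 0.0021266 mol
mol H = 2 × 0.03831 g H₂O ÷ 18.015 g/mol = 0.0042531 mol
From the AgBr data: mol Br per gram of compound = (0.4573 ÷ 187.772) ÷ 0.2848 = 0.0085513 mol/g, so in the 0.1658 g combustion sample mol Br = 0.0014178 mol
mass O = 0.1658 − (0.025543 + 0.0042871 + 0.11329) = 0.022682 g → mol O = 0.022682 ÷ 15.999 = 0.0014177 mol
Divide by the smallest (0.0014177 mol): C 1.500, H 3.000, Br 1.000, O 1.000
Multiplying each by 2 gives whole numbers: C 3.00, H 6.00, Br 2.00, O 2.00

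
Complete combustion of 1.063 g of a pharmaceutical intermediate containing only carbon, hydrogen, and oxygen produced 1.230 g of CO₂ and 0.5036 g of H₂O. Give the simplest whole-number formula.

mol C = 1.230 g CO₂ ÷ 44.009 g/mol = 0.027949 mol
mol H = 2 × 0.5036 g H₂O ÷ 18.015 g/mol = 0.055909 mol
mass O = 1.063 − (0.33569 + 0.056356) = 0.67095 g → mol O = 0.67095 ÷ 15.999 = 0.041937 mol
Divide by the smallest (0.027949 mol): C 1.000, H 2.000, O 1.500
Multiplying each by 2 gives whole numbers: C 2.00, H 4.00, O 3.00

C2H4O3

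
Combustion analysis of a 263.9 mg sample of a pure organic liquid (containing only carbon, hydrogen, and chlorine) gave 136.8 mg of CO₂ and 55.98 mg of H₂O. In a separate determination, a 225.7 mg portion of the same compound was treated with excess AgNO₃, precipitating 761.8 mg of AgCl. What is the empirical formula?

CH2Cl2

mol C = 0.1368 g CO₂ ÷ 44.009 g/mol = 0.0031085 mol
mol H = 2 × 0.05598 g H₂O ÷ 18.015 g/mol = 0.0062148 mol
From the AgCl data: mol Cl per gram of compound = (0.7618 ÷ 143.318) ÷ 0.2257 = 0.023551 mol/g, so in the 0.2639 g combustion sample mol Cl = 0.0062151 mol
Divide by the smallest (0.0031085 mol): C 1.000, H 1.999, Cl 1.999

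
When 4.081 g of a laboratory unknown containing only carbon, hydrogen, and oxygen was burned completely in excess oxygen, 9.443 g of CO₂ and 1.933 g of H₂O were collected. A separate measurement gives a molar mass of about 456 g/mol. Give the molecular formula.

mol C = 9.443 g CO₂ ÷ 44.009 g/mol = 0.21457 mol
mol H = 2 × 1.933 g H₂O ÷ 18.015 g/mol = 0.21460 mol
mass O = 4.081 − (2.5772 + 0.21632) = 1.2875 g → mol O = 1.2875 ÷ 15.999 = 0.080473 mol
Divide by the smallest (0.080473 mol): C 2.666, H 2.667, O 1.000
Multiplying each by 3 gives whole numbers: C 8.00, H 8.00, O 3.00
Empirical formula: C8H8O3
Empirical-formula mass = 152.15 g/mol; 456 ÷ 152.15 ≈ 3, so the molecular formula is C24H24O9.

C24H24O9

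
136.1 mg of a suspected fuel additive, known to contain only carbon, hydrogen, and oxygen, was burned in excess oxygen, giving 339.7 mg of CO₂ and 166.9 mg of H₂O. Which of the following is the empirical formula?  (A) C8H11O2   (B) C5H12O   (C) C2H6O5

(B) C5H12O

mol C = 0.3397 g CO₂ ÷ 44.009 g/mol = 0.0077189 mol
mol H = 2 × 0.1669 g H₂O ÷ 18.015 g/mol = 0.018529 mol
mass O = 0.1361 − (0.092711 + 0.018677) = 0.024711 g → mol O = 0.024711 ÷ 15.999 = 0.0015446 mol
Divide by the smallest (0.0015446 mol): C 4.997, H 11.996, O 1.000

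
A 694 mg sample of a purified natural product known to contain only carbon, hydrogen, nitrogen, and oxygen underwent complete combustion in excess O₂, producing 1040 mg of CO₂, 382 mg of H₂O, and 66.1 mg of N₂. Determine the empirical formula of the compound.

C5H9NO4

mol C = 1.04 g CO₂ ÷ 44.009 g/mol = 0.02363 mol
mol H = 2 × 0.382 g H₂O ÷ 18.015 g/mol = 0.04241 mol
mol N = 2 × 0.0661 g N₂ ÷ 28.014 g/mol = 0.004719 mol
mass O = 0.694 − (0.2838 + 0.04275 + 0.06610) = 0.3013 g → mol O = 0.3013 ÷ 15.999 = 0.01883 mol
Divide by the smallest (0.004719 mol): C 5.008, H 8.987, N 1.000, O 3.991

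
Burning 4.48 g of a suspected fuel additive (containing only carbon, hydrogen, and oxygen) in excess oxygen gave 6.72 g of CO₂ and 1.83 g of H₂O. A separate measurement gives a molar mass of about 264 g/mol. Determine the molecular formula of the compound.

mol C = 6.72 g CO₂ ÷ 44.009 g/mol = 0.1527 mol
mol H = 2 × 1.83 g H₂O ÷ 18.015 g/mol = 0.2032 mol
mass O = 4.48 − (1.834 + 0.2048) = 2.441 g → mol O = 2.441 ÷ 15.999 = 0.1526 mol
Divide by the smallest (0.1526 mol): C 1.001, H 1.331, O 1.000
Multiplying each by 3 gives whole numbers: C 3.00, H 3.99, O 3.00
Empirical formula: C3H4O3
Empirical-formula mass = 88.06 g/mol; 264 ÷ 88.06 ≈ 3, so the molecular formula is C9H12O9.

C9H12O9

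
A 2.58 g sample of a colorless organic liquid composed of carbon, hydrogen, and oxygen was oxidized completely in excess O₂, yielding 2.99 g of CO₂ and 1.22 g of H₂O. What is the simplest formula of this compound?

mol C = 2.99 g CO₂ ÷ 44.009 g/mol = 0.06794 mol
mol H = 2 × 1.22 g H₂O ÷ 18.015 g/mol = 0.1354 mol
mass O = 2.58 − (0.8160 + 0.1365) = 1.627 g → mol O = 1.627 ÷ 15.999 = 0.1017 mol
Divide by the smallest (0.06794 mol): C 1.000, H 1.994, O 1.497
Multiplying each by 2 gives whole numbers: C 2.00, H 3.99, O 2.99

C2H4O3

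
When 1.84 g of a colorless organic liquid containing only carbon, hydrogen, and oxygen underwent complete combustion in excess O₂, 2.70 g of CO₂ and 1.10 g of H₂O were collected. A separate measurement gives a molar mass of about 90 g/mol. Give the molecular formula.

C3H6O3

mol C = 2.70 g CO₂ ÷ 44.009 g/mol = 0.06135 mol
mol H = 2 × 1.10 g H₂O ÷ 18.015 g/mol = 0.1221 mol
mass O = 1.84 − (0.7369 + 0.1231) = 0.9800 g → mol O = 0.9800 ÷ 15.999 = 0.06125 mol
Divide by the smallest (0.06125 mol): C 1.002, H 1.994, O 1.000
Empirical formula: CH2O
Empirical-formula mass = 30.03 g/mol; 90 ÷ 30.03 ≈ 3, so the molecular formula is C3H6O3.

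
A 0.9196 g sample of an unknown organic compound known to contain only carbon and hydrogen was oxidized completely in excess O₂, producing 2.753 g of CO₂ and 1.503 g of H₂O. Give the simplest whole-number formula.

mol C = 2.753 g CO₂ ÷ 44.009 g/mol = 0.062555 mol
mol H = 2 × 1.503 g H₂O ÷ 18.015 g/mol = 0.16686 mol
Divide by the smallest (0.062555 mol): C 1.000, H 2.667
Multiplying each by 3 gives whole numbers: C 3.00, H 8.00

C3H8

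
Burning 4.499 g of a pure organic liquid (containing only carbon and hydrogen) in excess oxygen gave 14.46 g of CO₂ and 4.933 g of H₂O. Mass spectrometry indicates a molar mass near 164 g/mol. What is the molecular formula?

C12H20

mol C = 14.46 g CO₂ ÷ 44.009 g/mol = 0.32857 mol
mol H = 2 × 4.933 g H₂O ÷ 18.015 g/mol = 0.54765 mol
Divide by the smallest (0.32857 mol): C 1.000, H 1.667
Multiplying each by 3 gives whole numbers: C 3.00, H 5.00
Empirical formula: C3H5
Empirical-formula mass = 41.07 g/mol; 164 ÷ 41.07 ≈ 4, so the molecular formula is C12H20.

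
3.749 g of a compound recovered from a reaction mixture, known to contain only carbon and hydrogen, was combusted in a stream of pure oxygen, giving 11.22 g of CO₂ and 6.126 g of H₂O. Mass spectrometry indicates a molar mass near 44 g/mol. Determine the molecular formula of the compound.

C3H8

mol C = 11.22 g CO₂ ÷ 44.009 g/mol = 0.25495 mol
mol H = 2 × 6.126 g H₂O ÷ 18.015 g/mol = 0.68010 mol
Divide by the smallest (0.25495 mol): C 1.000, H 2.668
Multiplying each by 3 gives whole numbers: C 3.00, H 8.00
Empirical formula: C3H8
Empirical-formula mass = 44.10 g/mol; 44 ÷ 44.10 ≈ 1, so the molecular formula is C3H8.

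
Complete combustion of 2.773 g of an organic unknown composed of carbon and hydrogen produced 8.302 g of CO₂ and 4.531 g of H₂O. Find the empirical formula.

mol C = 8.302 g CO₂ ÷ 44.009 g/mol = 0.18864 mol
mol H = 2 × 4.531 g H₂O ÷ 18.015 g/mol = 0.50303 mol
Divide by the smallest (0.18864 mol): C 1.000, H 2.667
Multiplying each by 3 gives whole numbers: C 3.00, H 8.00

C3H8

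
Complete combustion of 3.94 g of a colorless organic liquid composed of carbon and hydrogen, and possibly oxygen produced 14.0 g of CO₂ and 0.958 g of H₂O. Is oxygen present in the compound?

no

mol C = 14.0 g CO₂ ÷ 44.009 g/mol = 0.3181 mol
mol H = 2 × 0.958 g H₂O ÷ 18.015 g/mol = 0.1064 mol
C and H together account for 3.928 g — essentially the entire 3.94 g sample — so the compound contains no oxygen.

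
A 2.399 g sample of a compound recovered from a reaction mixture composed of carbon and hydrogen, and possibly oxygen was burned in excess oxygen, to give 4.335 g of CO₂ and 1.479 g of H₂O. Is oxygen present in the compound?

mol C = 4.335 g CO₂ ÷ 44.009 g/mol = 0.098503 mol
mol H = 2 × 1.479 g H₂O ÷ 18.015 g/mol = 0.16420 mol
C and H account for only 1.3486 g of the 2.399 g sample; the remaining 1.0504 g must be oxygen.

yes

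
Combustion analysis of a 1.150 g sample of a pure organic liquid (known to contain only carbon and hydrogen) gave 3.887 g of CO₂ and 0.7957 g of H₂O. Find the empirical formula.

CH

mol C = 3.887 g CO₂ ÷ 44.009 g/mol = 0.088323 mol
mol H = 2 × 0.7957 g H₂O ÷ 18.015 g/mol = 0.088337 mol
Divide by the smallest (0.088323 mol): C 1.000, H 1.000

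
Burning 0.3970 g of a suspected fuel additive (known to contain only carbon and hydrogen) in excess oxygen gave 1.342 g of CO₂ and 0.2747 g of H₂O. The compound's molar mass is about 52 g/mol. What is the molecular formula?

mol C = 1.342 g CO₂ ÷ 44.009 g/mol = 0.030494 mol
mol H = 2 × 0.2747 g H₂O ÷ 18.015 g/mol = 0.030497 mol
Divide by the smallest (0.030494 mol): C 1.000, H 1.000
Empirical formula: CH
Empirical-formula mass = 13.02 g/mol; 52 ÷ 13.02 ≈ 4, so the molecular formula is C4H4.

C4H4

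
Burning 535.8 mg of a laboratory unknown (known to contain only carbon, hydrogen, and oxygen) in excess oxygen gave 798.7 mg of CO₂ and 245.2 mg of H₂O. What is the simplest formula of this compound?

C2H3O2

mol C = 0.7987 g CO₂ ÷ 44.009 g/mol = 0.018149 mol
mol H = 2 × 0.2452 g H₂O ÷ 18.015 g/mol = 0.027222 mol
mass O = 0.5358 − (0.21798 + 0.027440) = 0.29038 g → mol O = 0.29038 ÷ 15.999 = 0.018150 mol
Divide by the smallest (0.018149 mol): C 1.000, H 1.500, O 1.000
Multiplying each by 2 gives whole numbers: C 2.00, H 3.00, O 2.00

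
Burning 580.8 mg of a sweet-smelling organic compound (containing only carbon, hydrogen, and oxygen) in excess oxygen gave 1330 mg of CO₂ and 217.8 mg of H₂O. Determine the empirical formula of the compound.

mol C = 1.330 g CO₂ ÷ 44.009 g/mol = 0.030221 mol
mol H = 2 × 0.2178 g H₂O ÷ 18.015 g/mol = 0.024180 mol
mass O = 0.5808 − (0.36299 + 0.024373) = 0.19344 g → mol O = 0.19344 ÷ 15.999 = 0.012091 mol
Divide by the smallest (0.012091 mol): C 2.500, H 2.000, O 1.000
Multiplying each by 2 gives whole numbers: C 5.00, H 4.00, O 2.00

C5H4O2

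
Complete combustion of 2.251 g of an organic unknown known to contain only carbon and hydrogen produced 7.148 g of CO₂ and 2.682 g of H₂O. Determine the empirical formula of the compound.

C6H11

mol C = 7.148 g CO₂ ÷ 44.009 g/mol = 0.16242 mol
mol H = 2 × 2.682 g H₂O ÷ 18.015 g/mol = 0.29775 mol
Divide by the smallest (0.16242 mol): C 1.000, H 1.833
Multiplying each by 6 gives whole numbers: C 6.00, H 11.00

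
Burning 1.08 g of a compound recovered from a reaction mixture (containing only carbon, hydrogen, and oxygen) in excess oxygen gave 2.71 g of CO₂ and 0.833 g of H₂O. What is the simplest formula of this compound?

mol C = 2.71 g CO₂ ÷ 44.009 g/mol = 0.06158 mol
mol H = 2 × 0.833 g H₂O ÷ 18.015 g/mol = 0.09248 mol
mass O = 1.08 − (0.7396 + 0.09322) = 0.2472 g → mol O = 0.2472 ÷ 15.999 = 0.01545 mol
Divide by the smallest (0.01545 mol): C 3.986, H 5.986, O 1.000

C4H6O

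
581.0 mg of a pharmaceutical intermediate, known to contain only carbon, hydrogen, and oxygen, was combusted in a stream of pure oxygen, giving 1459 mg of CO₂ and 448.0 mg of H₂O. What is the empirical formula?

C4H6O

mol C = 1.459 g CO₂ ÷ 44.009 g/mol = 0.033152 mol
mol H = 2 × 0.4480 g H₂O ÷ 18.015 g/mol = 0.049736 mol
mass O = 0.5810 − (0.39819 + 0.050134) = 0.13267 g → mol O = 0.13267 ÷ 15.999 = 0.0082926 mol
Divide by the smallest (0.0082926 mol): C 3.998, H 5.998, O 1.000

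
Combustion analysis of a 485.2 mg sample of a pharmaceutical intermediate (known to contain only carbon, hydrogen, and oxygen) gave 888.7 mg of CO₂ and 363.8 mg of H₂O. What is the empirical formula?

C8H16O5

mol C = 0.8887 g CO₂ ÷ 44.009 g/mol = 0.020194 mol
mol H = 2 × 0.3638 g H₂O ÷ 18.015 g/mol = 0.040389 mol
mass O = 0.4852 − (0.24255 + 0.040712) = 0.20194 g → mol O = 0.20194 ÷ 15.999 = 0.012622 mol
Divide by the smallest (0.012622 mol): C 1.600, H 3.200, O 1.000
Multiplying each by 5 gives whole numbers: C 8.00, H 16.00, O 5.00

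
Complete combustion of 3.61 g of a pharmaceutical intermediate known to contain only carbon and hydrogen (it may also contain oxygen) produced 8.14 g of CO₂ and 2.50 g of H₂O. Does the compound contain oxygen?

mol C = 8.14 g CO₂ ÷ 44.009 g/mol = 0.1850 mol
mol H = 2 × 2.50 g H₂O ÷ 18.015 g/mol = 0.2775 mol
C and H account for only 2.501 g of the 3.61 g sample; the remaining 1.109 g must be oxygen.

yes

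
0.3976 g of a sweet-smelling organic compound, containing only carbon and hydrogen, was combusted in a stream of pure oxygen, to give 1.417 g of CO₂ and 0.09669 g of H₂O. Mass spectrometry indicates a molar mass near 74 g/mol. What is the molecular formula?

mol C = 1.417 g CO₂ ÷ 44.009 g/mol = 0.032198 mol
mol H = 2 × 0.09669 g H₂O ÷ 18.015 g/mol = 0.010734 mol
Divide by the smallest (0.010734 mol): C 3.000, H 1.000
Empirical formula: C3H
Empirical-formula mass = 37.04 g/mol; 74 ÷ 37.04 ≈ 2, so the molecular formula is C6H2.

C6H2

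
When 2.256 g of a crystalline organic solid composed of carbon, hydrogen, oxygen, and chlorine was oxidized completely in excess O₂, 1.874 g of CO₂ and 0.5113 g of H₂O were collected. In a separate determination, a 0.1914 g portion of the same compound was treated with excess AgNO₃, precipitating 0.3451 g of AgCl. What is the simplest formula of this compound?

mol C = 1.874 g CO₂ ÷ 44.009 g/mol = 0.042582 mol
mol H = 2 × 0.5113 g H₂O ÷ 18.015 g/mol = 0.056764 mol
From the AgCl data: mol Cl per gram of compound = (0.3451 ÷ 143.318) ÷ 0.1914 = 0.012581 mol/g, so in the 2.256 g combustion sample mol Cl = 0.028382 mol
mass O = 2.256 − (0.51145 + 0.057218 + 1.0061) = 0.68119 g → mol O = 0.68119 ÷ 15.999 = 0.042577 mol
Divide by the smallest (0.028382 mol): C 1.500, H 2.000, Cl 1.000, O 1.500
Multiplying each by 2 gives whole numbers: C 3.00, H 4.00, Cl 2.00, O 3.00

C3H4Cl2O3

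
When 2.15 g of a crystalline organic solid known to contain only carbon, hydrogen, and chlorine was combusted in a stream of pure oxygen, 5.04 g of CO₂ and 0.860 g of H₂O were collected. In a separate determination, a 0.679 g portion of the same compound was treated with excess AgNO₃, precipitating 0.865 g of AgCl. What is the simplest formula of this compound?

mol C = 5.04 g CO₂ ÷ 44.009 g/mol = 0.1145 mol
mol H = 2 × 0.860 g H₂O ÷ 18.015 g/mol = 0.09548 mol
From the AgCl data: mol Cl per gram of compound = (0.865 ÷ 143.318) ÷ 0.679 = 0.008889 mol/g, so in the 2.15 g combustion sample mol Cl = 0.01911 mol
Divide by the smallest (0.01911 mol): C 5.992, H 4.996, Cl 1.000

C6H5Cl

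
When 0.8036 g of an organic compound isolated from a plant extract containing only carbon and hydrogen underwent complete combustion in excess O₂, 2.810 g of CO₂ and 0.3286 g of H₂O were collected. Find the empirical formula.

C7H4

mol C = 2.810 g CO₂ ÷ 44.009 g/mol = 0.063851 mol
mol H = 2 × 0.3286 g H₂O ÷ 18.015 g/mol = 0.036481 mol
Divide by the smallest (0.036481 mol): C 1.750, H 1.000
Multiplying each by 4 gives whole numbers: C 7.00, H 4.00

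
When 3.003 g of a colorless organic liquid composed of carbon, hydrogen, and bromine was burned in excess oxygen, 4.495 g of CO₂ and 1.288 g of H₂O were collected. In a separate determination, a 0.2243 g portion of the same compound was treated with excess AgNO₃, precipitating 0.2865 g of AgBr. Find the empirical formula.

mol C = 4.495 g CO₂ ÷ 44.009 g/mol = 0.10214 mol
mol H = 2 × 1.288 g H₂O ÷ 18.015 g/mol = 0.14299 mol
From the AgBr data: mol Br per gram of compound = (0.2865 ÷ 187.772) ÷ 0.2243 = 0.0068024 mol/g, so in the 3.003 g combustion sample mol Br = 0.020428 mol
Divide by the smallest (0.020428 mol): C 5.000, H 7.000, Br 1.000

C5H7Br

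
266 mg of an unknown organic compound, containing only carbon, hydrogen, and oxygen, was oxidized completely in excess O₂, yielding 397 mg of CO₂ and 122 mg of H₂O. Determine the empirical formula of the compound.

C2H3O2

mol C = 0.397 g CO₂ ÷ 44.009 g/mol = 0.009021 mol
mol H = 2 × 0.122 g H₂O ÷ 18.015 g/mol = 0.01354 mol
mass O = 0.266 − (0.1083 + 0.01365) = 0.1440 g → mol O = 0.1440 ÷ 15.999 = 0.009000 mol
Divide by the smallest (0.009000 mol): C 1.002, H 1.505, O 1.000
Multiplying each by 2 gives whole numbers: C 2.00, H 3.01, O 2.00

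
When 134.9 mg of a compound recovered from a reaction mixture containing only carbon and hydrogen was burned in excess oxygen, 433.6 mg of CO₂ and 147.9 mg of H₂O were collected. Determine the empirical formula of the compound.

mol C = 0.4336 g CO₂ ÷ 44.009 g/mol = 0.0098525 mol
mol H = 2 × 0.1479 g H₂O ÷ 18.015 g/mol = 0.016420 mol
Divide by the smallest (0.0098525 mol): C 1.000, H 1.667
Multiplying each by 3 gives whole numbers: C 3.00, H 5.00

C3H5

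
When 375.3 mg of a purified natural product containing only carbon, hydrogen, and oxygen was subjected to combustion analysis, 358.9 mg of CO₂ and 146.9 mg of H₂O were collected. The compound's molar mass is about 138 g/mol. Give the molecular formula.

mol C = 0.3589 g CO₂ ÷ 44.009 g/mol = 0.0081552 mol
mol H = 2 × 0.1469 g H₂O ÷ 18.015 g/mol = 0.016309 mol
mass O = 0.3753 − (0.097952 + 0.016439) = 0.26091 g → mol O = 0.26091 ÷ 15.999 = 0.016308 mol
Divide by the smallest (0.0081552 mol): C 1.000, H 2.000, O 2.000
Empirical formula: CH2O2
Empirical-formula mass = 46.02 g/mol; 138 ÷ 46.02 ≈ 3, so the molecular formula is C3H6O6.

C3H6O6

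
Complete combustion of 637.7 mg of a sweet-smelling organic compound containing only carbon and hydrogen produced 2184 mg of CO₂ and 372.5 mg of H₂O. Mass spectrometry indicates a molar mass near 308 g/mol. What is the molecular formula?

mol C = 2.184 g CO₂ ÷ 44.009 g/mol = 0.049626 mol
mol H = 2 × 0.3725 g H₂O ÷ 18.015 g/mol = 0.041354 mol
Divide by the smallest (0.041354 mol): C 1.200, H 1.000
Multiplying each by 5 gives whole numbers: C 6.00, H 5.00
Empirical formula: C6H5
Empirical-formula mass = 77.11 g/mol; 308 ÷ 77.11 ≈ 4, so the molecular formula is C24H20.

C24H20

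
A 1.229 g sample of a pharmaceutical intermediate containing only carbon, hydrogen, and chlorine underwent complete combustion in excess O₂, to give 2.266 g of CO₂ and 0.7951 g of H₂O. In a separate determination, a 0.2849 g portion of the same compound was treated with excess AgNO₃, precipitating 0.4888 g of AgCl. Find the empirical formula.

C7H12Cl2

mol C = 2.266 g CO₂ ÷ 44.009 g/mol = 0.051489 mol
mol H = 2 × 0.7951 g H₂O ÷ 18.015 g/mol = 0.088271 mol
From the AgCl data: mol Cl per gram of compound = (0.4888 ÷ 143.318) ÷ 0.2849 = 0.011971 mol/g, so in the 1.229 g combustion sample mol Cl = 0.014713 mol
Divide by the smallest (0.014713 mol): C 3.500, H 6.000, Cl 1.000
Multiplying each by 2 gives whole numbers: C 7.00, H 12.00, Cl 2.00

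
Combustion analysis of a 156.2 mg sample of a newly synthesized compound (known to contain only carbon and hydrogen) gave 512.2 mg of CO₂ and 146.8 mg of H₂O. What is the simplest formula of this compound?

mol C = 0.5122 g CO₂ ÷ 44.009 g/mol = 0.011639 mol
mol H = 2 × 0.1468 g H₂O ÷ 18.015 g/mol = 0.016298 mol
Divide by the smallest (0.011639 mol): C 1.000, H 1.400
Multiplying each by 5 gives whole numbers: C 5.00, H 7.00

C5H7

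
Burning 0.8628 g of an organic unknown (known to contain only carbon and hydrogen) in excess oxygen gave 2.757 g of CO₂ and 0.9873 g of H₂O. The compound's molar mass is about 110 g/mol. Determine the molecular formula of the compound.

C8H14

mol C = 2.757 g CO₂ ÷ 44.009 g/mol = 0.062646 mol
mol H = 2 × 0.9873 g H₂O ÷ 18.015 g/mol = 0.10961 mol
Divide by the smallest (0.062646 mol): C 1.000, H 1.750
Multiplying each by 4 gives whole numbers: C 4.00, H 7.00
Empirical formula: C4H7
Empirical-formula mass = 55.10 g/mol; 110 ÷ 55.10 ≈ 2, so the molecular formula is C8H14.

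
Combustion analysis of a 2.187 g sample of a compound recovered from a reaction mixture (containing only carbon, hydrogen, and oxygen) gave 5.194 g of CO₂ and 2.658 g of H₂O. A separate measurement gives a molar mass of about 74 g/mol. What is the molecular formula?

C4H10O

mol C = 5.194 g CO₂ ÷ 44.009 g/mol = 0.11802 mol
mol H = 2 × 2.658 g H₂O ÷ 18.015 g/mol = 0.29509 mol
mass O = 2.187 − (1.4176 + 0.29745) = 0.47200 g → mol O = 0.47200 ÷ 15.999 = 0.029502 mol
Divide by the smallest (0.029502 mol): C 4.000, H 10.002, O 1.000
Empirical formula: C4H10O
Empirical-formula mass = 74.12 g/mol; 74 ÷ 74.12 ≈ 1, so the molecular formula is C4H10O.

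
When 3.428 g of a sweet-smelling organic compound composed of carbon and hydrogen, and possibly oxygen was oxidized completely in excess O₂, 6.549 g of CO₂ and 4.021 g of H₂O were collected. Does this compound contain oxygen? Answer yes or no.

mol C = 6.549 g CO₂ ÷ 44.009 g/mol = 0.14881 mol
mol H = 2 × 4.021 g H₂O ÷ 18.015 g/mol = 0.44641 mol
C and H account for only 2.2373 g of the 3.428 g sample; the remaining 1.1907 g must be oxygen.

yes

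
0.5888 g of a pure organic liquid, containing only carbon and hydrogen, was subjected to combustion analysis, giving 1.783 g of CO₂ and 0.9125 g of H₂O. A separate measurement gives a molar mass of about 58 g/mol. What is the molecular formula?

C4H10

mol C = 1.783 g CO₂ ÷ 44.009 g/mol = 0.040514 mol
mol H = 2 × 0.9125 g H₂O ÷ 18.015 g/mol = 0.10130 mol
Divide by the smallest (0.040514 mol): C 1.000, H 2.500
Multiplying each by 2 gives whole numbers: C 2.00, H 5.00
Empirical formula: C2H5
Empirical-formula mass = 29.06 g/mol; 58 ÷ 29.06 ≈ 2, so the molecular formula is C4H10.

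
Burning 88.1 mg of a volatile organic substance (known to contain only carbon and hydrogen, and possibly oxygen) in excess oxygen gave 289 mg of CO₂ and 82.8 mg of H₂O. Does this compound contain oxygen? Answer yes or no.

mol C = 0.289 g CO₂ ÷ 44.009 g/mol = 0.006567 mol
mol H = 2 × 0.0828 g H₂O ÷ 18.015 g/mol = 0.009192 mol
C and H together account for 0.08814 g — essentially the entire 0.0881 g sample — so the compound contains no oxygen.

no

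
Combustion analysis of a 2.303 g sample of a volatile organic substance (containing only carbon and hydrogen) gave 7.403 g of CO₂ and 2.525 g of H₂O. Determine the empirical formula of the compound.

mol C = 7.403 g CO₂ ÷ 44.009 g/mol = 0.16822 mol
mol H = 2 × 2.525 g H₂O ÷ 18.015 g/mol = 0.28032 mol
Divide by the smallest (0.16822 mol): C 1.000, H 1.666
Multiplying each by 3 gives whole numbers: C 3.00, H 5.00

C3H5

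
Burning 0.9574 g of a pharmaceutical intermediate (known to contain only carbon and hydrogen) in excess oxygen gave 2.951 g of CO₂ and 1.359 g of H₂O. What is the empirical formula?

mol C = 2.951 g CO₂ ÷ 44.009 g/mol = 0.067054 mol
mol H = 2 × 1.359 g H₂O ÷ 18.015 g/mol = 0.15087 mol
Divide by the smallest (0.067054 mol): C 1.000, H 2.250
Multiplying each by 4 gives whole numbers: C 4.00, H 9.00

C4H9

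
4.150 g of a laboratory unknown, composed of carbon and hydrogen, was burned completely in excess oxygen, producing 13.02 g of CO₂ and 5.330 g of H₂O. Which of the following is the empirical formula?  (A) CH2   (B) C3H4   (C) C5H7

mol C = 13.02 g CO₂ ÷ 44.009 g/mol = 0.29585 mol
mol H = 2 × 5.330 g H₂O ÷ 18.015 g/mol = 0.59173 mol
Divide by the smallest (0.29585 mol): C 1.000, H 2.000

(A) CH2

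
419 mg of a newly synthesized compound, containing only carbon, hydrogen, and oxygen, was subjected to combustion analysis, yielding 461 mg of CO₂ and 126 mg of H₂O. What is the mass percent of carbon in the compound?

mol C = 0.461 g CO₂ ÷ 44.009 g/mol = 0.01048 mol
mol H = 2 × 0.126 g H₂O ÷ 18.015 g/mol = 0.01399 mol
mass O = 0.419 − (0.1258 + 0.01410) = 0.2791 g → mol O = 0.2791 ÷ 15.999 = 0.01744 mol
mass % C = 0.1258 g ÷ 0.419 g × 100%

30.0%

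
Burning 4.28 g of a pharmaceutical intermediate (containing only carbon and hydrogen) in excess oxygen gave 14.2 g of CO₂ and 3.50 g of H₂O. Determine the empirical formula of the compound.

mol C = 14.2 g CO₂ ÷ 44.009 g/mol = 0.3227 mol
mol H = 2 × 3.50 g H₂O ÷ 18.015 g/mol = 0.3886 mol
Divide by the smallest (0.3227 mol): C 1.000, H 1.204
Multiplying each by 5 gives whole numbers: C 5.00, H 6.02

C5H6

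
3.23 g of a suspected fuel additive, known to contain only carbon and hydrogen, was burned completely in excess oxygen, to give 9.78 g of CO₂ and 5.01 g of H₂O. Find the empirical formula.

mol C = 9.78 g CO₂ ÷ 44.009 g/mol = 0.2222 mol
mol H = 2 × 5.01 g H₂O ÷ 18.015 g/mol = 0.5562 mol
Divide by the smallest (0.2222 mol): C 1.000, H 2.503
Multiplying each by 2 gives whole numbers: C 2.00, H 5.01

C2H5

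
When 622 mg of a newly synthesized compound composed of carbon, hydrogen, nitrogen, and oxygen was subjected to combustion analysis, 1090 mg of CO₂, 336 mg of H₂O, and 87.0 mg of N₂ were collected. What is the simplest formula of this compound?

C4H6NO2

mol C = 1.09 g CO₂ ÷ 44.009 g/mol = 0.02477 mol
mol H = 2 × 0.336 g H₂O ÷ 18.015 g/mol = 0.03730 mol
mol N = 2 × 0.0870 g N₂ ÷ 28.014 g/mol = 0.006211 mol
mass O = 0.622 − (0.2975 + 0.03760 + 0.08700) = 0.1999 g → mol O = 0.1999 ÷ 15.999 = 0.01250 mol
Divide by the smallest (0.006211 mol): C 3.988, H 6.006, N 1.000, O 2.012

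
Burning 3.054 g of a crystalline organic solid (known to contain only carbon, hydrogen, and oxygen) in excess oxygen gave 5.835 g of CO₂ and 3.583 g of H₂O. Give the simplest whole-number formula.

C2H6O

mol C = 5.835 g CO₂ ÷ 44.009 g/mol = 0.13259 mol
mol H = 2 × 3.583 g H₂O ÷ 18.015 g/mol = 0.39778 mol
mass O = 3.054 − (1.5925 + 0.40096) = 1.0605 g → mol O = 1.0605 ÷ 15.999 = 0.066288 mol
Divide by the smallest (0.066288 mol): C 2.000, H 6.001, O 1.000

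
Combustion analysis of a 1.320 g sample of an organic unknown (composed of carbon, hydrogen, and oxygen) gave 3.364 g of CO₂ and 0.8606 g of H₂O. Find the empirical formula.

mol C = 3.364 g CO₂ ÷ 44.009 g/mol = 0.076439 mol
mol H = 2 × 0.8606 g H₂O ÷ 18.015 g/mol = 0.095543 mol
mass O = 1.320 − (0.91811 + 0.096307) = 0.30559 g → mol O = 0.30559 ÷ 15.999 = 0.019100 mol
Divide by the smallest (0.019100 mol): C 4.002, H 5.002, O 1.000

C4H5O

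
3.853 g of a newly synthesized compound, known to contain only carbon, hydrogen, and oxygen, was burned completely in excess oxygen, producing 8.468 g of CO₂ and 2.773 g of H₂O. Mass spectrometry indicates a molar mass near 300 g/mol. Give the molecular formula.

C15H24O6

mol C = 8.468 g CO₂ ÷ 44.009 g/mol = 0.19242 mol
mol H = 2 × 2.773 g H₂O ÷ 18.015 g/mol = 0.30785 mol
mass O = 3.853 − (2.3111 + 0.31032) = 1.2316 g → mol O = 1.2316 ÷ 15.999 = 0.076979 mol
Divide by the smallest (0.076979 mol): C 2.500, H 3.999, O 1.000
Multiplying each by 2 gives whole numbers: C 5.00, H 8.00, O 2.00
Empirical formula: C5H8O2
Empirical-formula mass = 100.12 g/mol; 300 ÷ 100.12 ≈ 3, so the molecular formula is C15H24O6.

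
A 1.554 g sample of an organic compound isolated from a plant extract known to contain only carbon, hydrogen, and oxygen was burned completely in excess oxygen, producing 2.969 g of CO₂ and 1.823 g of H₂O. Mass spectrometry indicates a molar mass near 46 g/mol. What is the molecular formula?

mol C = 2.969 g CO₂ ÷ 44.009 g/mol = 0.067463 mol
mol H = 2 × 1.823 g H₂O ÷ 18.015 g/mol = 0.20239 mol
mass O = 1.554 − (0.81030 + 0.20401) = 0.53969 g → mol O = 0.53969 ÷ 15.999 = 0.033733 mol
Divide by the smallest (0.033733 mol): C 2.000, H 6.000, O 1.000
Empirical formula: C2H6O
Empirical-formula mass = 46.07 g/mol; 46 ÷ 46.07 ≈ 1, so the molecular formula is C2H6O.

C2H6O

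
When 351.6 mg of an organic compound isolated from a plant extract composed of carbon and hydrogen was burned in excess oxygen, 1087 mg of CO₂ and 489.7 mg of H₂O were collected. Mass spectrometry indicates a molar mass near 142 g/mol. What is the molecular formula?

C10H22

mol C = 1.087 g CO₂ ÷ 44.009 g/mol = 0.024699 mol
mol H = 2 × 0.4897 g H₂O ÷ 18.015 g/mol = 0.054366 mol
Divide by the smallest (0.024699 mol): C 1.000, H 2.201
Multiplying each by 5 gives whole numbers: C 5.00, H 11.01
Empirical formula: C5H11
Empirical-formula mass = 71.14 g/mol; 142 ÷ 71.14 ≈ 2, so the molecular formula is C10H22.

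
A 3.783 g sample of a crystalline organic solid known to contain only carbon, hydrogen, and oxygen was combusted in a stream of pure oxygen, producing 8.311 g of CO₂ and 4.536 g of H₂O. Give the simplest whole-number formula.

C3H8O

mol C = 8.311 g CO₂ ÷ 44.009 g/mol = 0.18885 mol
mol H = 2 × 4.536 g H₂O ÷ 18.015 g/mol = 0.50358 mol
mass O = 3.783 − (2.2683 + 0.50761) = 1.0071 g → mol O = 1.0071 ÷ 15.999 = 0.062950 mol
Divide by the smallest (0.062950 mol): C 3.000, H 8.000, O 1.000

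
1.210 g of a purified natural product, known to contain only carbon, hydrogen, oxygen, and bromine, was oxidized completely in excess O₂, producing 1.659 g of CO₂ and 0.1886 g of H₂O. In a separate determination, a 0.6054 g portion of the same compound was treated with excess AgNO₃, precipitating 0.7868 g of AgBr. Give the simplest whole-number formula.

C9H5Br2O

mol C = 1.659 g CO₂ ÷ 44.009 g/mol = 0.037697 mol
mol H = 2 × 0.1886 g H₂O ÷ 18.015 g/mol = 0.020938 mol
From the AgBr data: mol Br per gram of compound = (0.7868 ÷ 187.772) ÷ 0.6054 = 0.0069214 mol/g, so in the 1.210 g combustion sample mol Br = 0.0083748 mol
mass O = 1.210 − (0.45278 + 0.021106 + 0.66918) = 0.066935 g → mol O = 0.066935 ÷ 15.999 = 0.0041837 mol
Divide by the smallest (0.0041837 mol): C 9.010, H 5.005, Br 2.002, O 1.000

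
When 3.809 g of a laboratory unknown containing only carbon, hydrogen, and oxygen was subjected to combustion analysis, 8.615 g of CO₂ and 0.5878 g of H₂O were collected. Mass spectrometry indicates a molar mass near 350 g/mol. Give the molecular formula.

mol C = 8.615 g CO₂ ÷ 44.009 g/mol = 0.19576 mol
mol H = 2 × 0.5878 g H₂O ÷ 18.015 g/mol = 0.065257 mol
mass O = 3.809 − (2.3512 + 0.065779) = 1.3920 g → mol O = 1.3920 ÷ 15.999 = 0.087006 mol
Divide by the smallest (0.065257 mol): C 3.000, H 1.000, O 1.333
Multiplying each by 3 gives whole numbers: C 9.00, H 3.00, O 4.00
Empirical formula: C9H3O4
Empirical-formula mass = 175.12 g/mol; 350 ÷ 175.12 ≈ 2, so the molecular formula is C18H6O8.

C18H6O8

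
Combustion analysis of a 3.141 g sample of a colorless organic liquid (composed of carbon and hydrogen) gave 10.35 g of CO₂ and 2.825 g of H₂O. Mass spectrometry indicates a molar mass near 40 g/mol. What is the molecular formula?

C3H4

mol C = 10.35 g CO₂ ÷ 44.009 g/mol = 0.23518 mol
mol H = 2 × 2.825 g H₂O ÷ 18.015 g/mol = 0.31363 mol
Divide by the smallest (0.23518 mol): C 1.000, H 1.334
Multiplying each by 3 gives whole numbers: C 3.00, H 4.00
Empirical formula: C3H4
Empirical-formula mass = 40.06 g/mol; 40 ÷ 40.06 ≈ 1, so the molecular formula is C3H4.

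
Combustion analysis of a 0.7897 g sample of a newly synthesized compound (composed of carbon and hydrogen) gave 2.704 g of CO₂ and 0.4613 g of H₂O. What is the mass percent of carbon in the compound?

93.45%

mol C = 2.704 g CO₂ ÷ 44.009 g/mol = 0.061442 mol
mol H = 2 × 0.4613 g H₂O ÷ 18.015 g/mol = 0.051213 mol
mass % C = 0.73798 g ÷ 0.7897 g × 100%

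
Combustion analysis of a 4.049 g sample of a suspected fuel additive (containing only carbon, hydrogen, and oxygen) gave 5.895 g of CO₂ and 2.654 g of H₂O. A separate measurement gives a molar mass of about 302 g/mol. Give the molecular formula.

C10H22O10

mol C = 5.895 g CO₂ ÷ 44.009 g/mol = 0.13395 mol
mol H = 2 × 2.654 g H₂O ÷ 18.015 g/mol = 0.29464 mol
mass O = 4.049 − (1.6089 + 0.29700) = 2.1431 g → mol O = 2.1431 ÷ 15.999 = 0.13395 mol
Divide by the smallest (0.13395 mol): C 1.000, H 2.200, O 1.000
Multiplying each by 5 gives whole numbers: C 5.00, H 11.00, O 5.00
Empirical formula: C5H11O5
Empirical-formula mass = 151.14 g/mol; 302 ÷ 151.14 ≈ 2, so the molecular formula is C10H22O10.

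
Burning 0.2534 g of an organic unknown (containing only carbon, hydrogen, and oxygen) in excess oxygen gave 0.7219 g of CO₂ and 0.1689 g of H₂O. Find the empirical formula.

mol C = 0.7219 g CO₂ ÷ 44.009 g/mol = 0.016403 mol
mol H = 2 × 0.1689 g H₂O ÷ 18.015 g/mol = 0.018751 mol
mass O = 0.2534 − (0.19702 + 0.018901) = 0.037477 g → mol O = 0.037477 ÷ 15.999 = 0.0023425 mol
Divide by the smallest (0.0023425 mol): C 7.003, H 8.005, O 1.000

C7H8O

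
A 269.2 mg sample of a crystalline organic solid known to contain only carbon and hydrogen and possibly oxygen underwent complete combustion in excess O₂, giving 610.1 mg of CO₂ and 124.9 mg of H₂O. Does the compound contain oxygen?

yes

mol C = 0.6101 g CO₂ ÷ 44.009 g/mol = 0.013863 mol
mol H = 2 × 0.1249 g H₂O ÷ 18.015 g/mol = 0.013866 mol
C and H account for only 0.18049 g of the 0.2692 g sample; the remaining 0.088713 g must be oxygen.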